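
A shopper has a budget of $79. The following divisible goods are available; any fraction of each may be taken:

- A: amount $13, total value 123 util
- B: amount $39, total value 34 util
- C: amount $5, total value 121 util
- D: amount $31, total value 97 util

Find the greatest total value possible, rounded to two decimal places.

367.15

Take in order of value per unit:
- C (121/5 per unit): all 5 → value 121, running total 121.00
- A (123/13 per unit): all 13 → value 123, running total 244.00
- D (97/31 per unit): all 31 → value 97, running total 341.00
- B (34/39 per unit): 30 of 39 → value 30×34/39 = 26.1538, running total 367.15
Total 367.15.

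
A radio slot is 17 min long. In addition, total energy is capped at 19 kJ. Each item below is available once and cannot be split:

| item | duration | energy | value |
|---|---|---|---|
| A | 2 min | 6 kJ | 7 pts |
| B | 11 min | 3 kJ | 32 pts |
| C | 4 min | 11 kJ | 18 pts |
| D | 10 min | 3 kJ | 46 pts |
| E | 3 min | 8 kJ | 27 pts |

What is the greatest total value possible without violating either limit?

Feasible sets respecting both limits:
- A+D+E: duration 15, energy 17, value 80
- D+E: duration 13, energy 11, value 73
- A+B+E: duration 16, energy 17, value 66
- C+D: duration 14, energy 14, value 64
Best: 80 pts.

80 pts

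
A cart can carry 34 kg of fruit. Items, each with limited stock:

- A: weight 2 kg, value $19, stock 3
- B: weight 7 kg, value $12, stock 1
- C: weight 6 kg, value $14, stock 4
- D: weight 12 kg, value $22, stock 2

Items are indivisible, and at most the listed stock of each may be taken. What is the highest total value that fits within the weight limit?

$113

Top feasible selections:
- 3×A + 4×C: weight 30, value 113
- 3×A + 1×B + 3×C: weight 31, value 111
- 3×A + 2×C + 1×D: weight 30, value 107
- 3×A + 1×B + 1×C + 1×D: weight 31, value 105
Best: $113.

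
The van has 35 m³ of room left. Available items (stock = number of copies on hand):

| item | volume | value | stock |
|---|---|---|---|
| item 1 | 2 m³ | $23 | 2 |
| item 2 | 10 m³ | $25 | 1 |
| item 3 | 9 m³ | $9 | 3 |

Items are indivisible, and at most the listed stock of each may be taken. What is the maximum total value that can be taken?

Best selections within volume 35 and stock limits:
- 2×item 1 + 1×item 2 + 2×item 3: volume 32, value 89
- 2×item 1 + 1×item 2 + 1×item 3: volume 23, value 80
- 2×item 1 + 3×item 3: volume 31, value 73
Best: $89.

$89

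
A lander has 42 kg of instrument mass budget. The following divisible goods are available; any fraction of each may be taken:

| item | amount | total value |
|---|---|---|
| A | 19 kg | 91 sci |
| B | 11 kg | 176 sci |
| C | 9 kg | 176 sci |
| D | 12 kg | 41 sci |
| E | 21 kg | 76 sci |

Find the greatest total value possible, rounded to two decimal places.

Take in order of value per unit:
- C (176/9 per unit): all 9 → value 176, running total 176.00
- B (176/11 per unit): all 11 → value 176, running total 352.00
- A (91/19 per unit): all 19 → value 91, running total 443.00
- E (76/21 per unit): 3 of 21 → value 3×76/21 = 10.8571, running total 453.86
Total 453.86.

453.86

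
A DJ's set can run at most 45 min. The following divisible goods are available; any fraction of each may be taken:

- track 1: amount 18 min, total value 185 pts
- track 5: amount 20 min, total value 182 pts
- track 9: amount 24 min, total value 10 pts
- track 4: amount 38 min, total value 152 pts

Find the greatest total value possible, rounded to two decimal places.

395.00

Take in order of value per unit:
- track 1 (185/18 per unit): all 18 → value 185, running total 185.00
- track 5 (182/20 per unit): all 20 → value 182, running total 367.00
- track 4 (152/38 per unit): 7 of 38 → value 7×152/38 = 28.0000, running total 395.00
Total 395.00.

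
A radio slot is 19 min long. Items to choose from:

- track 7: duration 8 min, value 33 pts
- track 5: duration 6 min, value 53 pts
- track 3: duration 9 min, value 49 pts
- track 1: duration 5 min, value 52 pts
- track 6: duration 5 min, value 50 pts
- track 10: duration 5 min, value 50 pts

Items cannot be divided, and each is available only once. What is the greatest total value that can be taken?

155 pts

Check high-value combinations within 19 min:
- track 5+track 1+track 6: duration 6+5+5=16, value 53+52+50=155
- track 5+track 1+track 10: duration 6+5+5=16, value 53+52+50=155
- track 5+track 6+track 10: duration 6+5+5=16, value 53+50+50=153
- track 1+track 6+track 10: duration 5+5+5=15, value 52+50+50=152
- track 3+track 1+track 6: duration 9+5+5=19, value 49+52+50=151
Best: 155 pts.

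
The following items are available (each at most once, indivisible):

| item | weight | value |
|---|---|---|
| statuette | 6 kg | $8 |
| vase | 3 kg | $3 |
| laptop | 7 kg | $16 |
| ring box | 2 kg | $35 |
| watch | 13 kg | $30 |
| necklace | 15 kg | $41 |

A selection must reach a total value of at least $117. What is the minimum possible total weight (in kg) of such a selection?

37

Subsets with value ≥ 117, sorted by total weight:
- laptop+ring box+watch+necklace: weight 37, value 122
- statuette+vase+ring box+watch+necklace: weight 39, value 117
- vase+laptop+ring box+watch+necklace: weight 40, value 125
Minimum weight: 37 kg.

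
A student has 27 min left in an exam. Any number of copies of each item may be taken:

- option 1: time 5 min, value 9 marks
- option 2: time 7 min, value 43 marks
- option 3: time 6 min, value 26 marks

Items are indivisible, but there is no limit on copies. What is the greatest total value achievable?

Best value-per-unit is option 2 at 43/7; filling with it alone gives 3×43 = 129.
Optimal mix: 3×option 2 + 1×option 3 → time 27, value 155.

155 marks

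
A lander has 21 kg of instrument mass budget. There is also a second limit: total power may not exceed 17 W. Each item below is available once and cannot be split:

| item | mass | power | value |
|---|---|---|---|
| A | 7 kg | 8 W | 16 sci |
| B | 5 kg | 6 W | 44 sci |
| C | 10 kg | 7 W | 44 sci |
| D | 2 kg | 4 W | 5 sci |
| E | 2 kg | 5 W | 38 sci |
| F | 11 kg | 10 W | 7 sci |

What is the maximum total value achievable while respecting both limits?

Feasible sets respecting both limits:
- B+C+D: mass 17, power 17, value 93
- B+C: mass 15, power 13, value 88
- B+D+E: mass 9, power 15, value 87
Best: 93 sci.

93 sci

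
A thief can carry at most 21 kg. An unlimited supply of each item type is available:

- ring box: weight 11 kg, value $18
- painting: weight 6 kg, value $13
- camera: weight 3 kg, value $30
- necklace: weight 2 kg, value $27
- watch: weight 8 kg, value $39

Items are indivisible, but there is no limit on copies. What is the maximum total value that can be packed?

Best value-per-unit is necklace at 27/2; filling with it alone gives 10×27 = 270.
Optimal mix: 1×camera + 9×necklace → weight 21, value 273.

$273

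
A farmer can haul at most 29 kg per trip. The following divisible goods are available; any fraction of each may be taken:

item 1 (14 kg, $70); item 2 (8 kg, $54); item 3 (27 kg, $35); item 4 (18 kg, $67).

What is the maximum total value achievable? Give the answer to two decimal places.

Take in order of value per unit:
- item 2 (54/8 per unit): all 8 → value 54, running total 54.00
- item 1 (70/14 per unit): all 14 → value 70, running total 124.00
- item 4 (67/18 per unit): 7 of 18 → value 7×67/18 = 26.0556, running total 150.06
Total 150.06.

150.06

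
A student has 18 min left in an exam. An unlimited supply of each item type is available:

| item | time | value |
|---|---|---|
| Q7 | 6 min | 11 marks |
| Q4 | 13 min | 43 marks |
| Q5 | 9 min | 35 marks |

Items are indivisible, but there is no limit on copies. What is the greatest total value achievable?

70 marks

Best value-per-unit is Q5 at 35/9, and filling with it alone uses time 2×9=18. No mix of the others beats 2×35 = 70.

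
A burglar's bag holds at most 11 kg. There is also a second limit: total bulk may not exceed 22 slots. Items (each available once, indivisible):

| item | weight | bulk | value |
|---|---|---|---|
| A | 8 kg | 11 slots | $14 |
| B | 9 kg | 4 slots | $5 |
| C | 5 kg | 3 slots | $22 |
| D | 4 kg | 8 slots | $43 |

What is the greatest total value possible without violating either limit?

Feasible sets respecting both limits:
- C+D: weight 9, bulk 11, value 65
- D: weight 4, bulk 8, value 43
- C: weight 5, bulk 3, value 22
Best: $65.

$65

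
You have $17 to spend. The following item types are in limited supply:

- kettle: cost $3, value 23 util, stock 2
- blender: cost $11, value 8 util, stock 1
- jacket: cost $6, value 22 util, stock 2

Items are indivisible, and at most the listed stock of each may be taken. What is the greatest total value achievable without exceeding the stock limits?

Top feasible selections:
- 2×kettle + 1×jacket: cost 12, value 68
- 1×kettle + 2×jacket: cost 15, value 67
- 2×kettle + 1×blender: cost 17, value 54
- 2×kettle: cost 6, value 46
Best: 68 util.

68 util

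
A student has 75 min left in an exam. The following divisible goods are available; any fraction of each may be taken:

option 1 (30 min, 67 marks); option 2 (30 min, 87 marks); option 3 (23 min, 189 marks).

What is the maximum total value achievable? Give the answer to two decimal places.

Take in order of value per unit:
- option 3 (189/23 per unit): all 23 → value 189, running total 189.00
- option 2 (87/30 per unit): all 30 → value 87, running total 276.00
- option 1 (67/30 per unit): 22 of 30 → value 22×67/30 = 49.1333, running total 325.13
Total 325.13.

325.13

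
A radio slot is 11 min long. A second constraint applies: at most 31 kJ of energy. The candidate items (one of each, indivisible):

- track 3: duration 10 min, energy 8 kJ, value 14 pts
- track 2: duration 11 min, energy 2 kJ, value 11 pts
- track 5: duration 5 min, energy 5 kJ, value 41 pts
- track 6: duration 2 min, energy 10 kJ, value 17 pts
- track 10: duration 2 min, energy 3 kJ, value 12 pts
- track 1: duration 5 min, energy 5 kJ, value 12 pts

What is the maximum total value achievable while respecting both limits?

Feasible sets respecting both limits:
- track 5+track 6+track 10: duration 9, energy 18, value 70
- track 5+track 6: duration 7, energy 15, value 58
- track 5+track 10: duration 7, energy 8, value 53
Best: 70 pts.

70 pts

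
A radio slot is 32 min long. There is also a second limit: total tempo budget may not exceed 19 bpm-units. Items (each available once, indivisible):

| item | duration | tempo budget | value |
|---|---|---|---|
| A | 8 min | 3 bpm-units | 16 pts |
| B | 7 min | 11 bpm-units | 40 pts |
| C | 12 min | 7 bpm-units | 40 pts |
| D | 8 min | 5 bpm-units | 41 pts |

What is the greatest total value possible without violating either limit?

Feasible sets respecting both limits:
- A+B+D: duration 23, tempo budget 19, value 97
- A+C+D: duration 28, tempo budget 15, value 97
- B+D: duration 15, tempo budget 16, value 81
- C+D: duration 20, tempo budget 12, value 81
Best: 97 pts.

97 pts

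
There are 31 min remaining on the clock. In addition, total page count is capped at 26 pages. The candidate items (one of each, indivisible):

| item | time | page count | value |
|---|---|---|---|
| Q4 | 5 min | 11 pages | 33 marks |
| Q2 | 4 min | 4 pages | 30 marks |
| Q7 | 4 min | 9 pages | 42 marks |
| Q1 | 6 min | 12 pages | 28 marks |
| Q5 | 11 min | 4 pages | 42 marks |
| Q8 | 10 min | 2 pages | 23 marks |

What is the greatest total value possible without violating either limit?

Feasible sets respecting both limits:
- Q4+Q7+Q5+Q8: time 30, page count 26, value 140
- Q2+Q7+Q5+Q8: time 29, page count 19, value 137
- Q4+Q2+Q7+Q8: time 23, page count 26, value 128
Best: 140 marks.

140 marks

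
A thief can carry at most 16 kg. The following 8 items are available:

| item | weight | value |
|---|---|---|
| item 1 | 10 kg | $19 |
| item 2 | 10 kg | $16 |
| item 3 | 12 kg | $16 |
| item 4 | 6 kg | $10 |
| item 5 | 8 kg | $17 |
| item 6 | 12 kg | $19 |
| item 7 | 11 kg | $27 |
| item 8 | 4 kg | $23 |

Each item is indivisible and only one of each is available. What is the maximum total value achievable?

Check high-value combinations within 16 kg:
- item 7+item 8: weight 11+4=15, value 27+23=50
- item 1+item 8: weight 10+4=14, value 19+23=42
- item 6+item 8: weight 12+4=16, value 19+23=42
Best: $50.

$50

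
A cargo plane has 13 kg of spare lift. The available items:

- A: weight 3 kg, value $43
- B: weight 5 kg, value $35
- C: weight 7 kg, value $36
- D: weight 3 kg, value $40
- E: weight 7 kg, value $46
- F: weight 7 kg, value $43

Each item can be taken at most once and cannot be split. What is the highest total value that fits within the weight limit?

Check high-value combinations within 13 kg:
- A+D+E: weight 3+3+7=13, value 43+40+46=129
- A+D+F: weight 3+3+7=13, value 43+40+43=126
- A+C+D: weight 3+7+3=13, value 43+36+40=119
Best: $129.

$129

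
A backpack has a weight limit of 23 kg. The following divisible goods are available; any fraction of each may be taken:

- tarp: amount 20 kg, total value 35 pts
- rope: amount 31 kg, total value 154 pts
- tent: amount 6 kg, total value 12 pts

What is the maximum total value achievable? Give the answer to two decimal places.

Take in order of value per unit:
- rope (154/31 per unit): 23 of 31 → value 23×154/31 = 114.2581, running total 114.26
Total 114.26.

114.26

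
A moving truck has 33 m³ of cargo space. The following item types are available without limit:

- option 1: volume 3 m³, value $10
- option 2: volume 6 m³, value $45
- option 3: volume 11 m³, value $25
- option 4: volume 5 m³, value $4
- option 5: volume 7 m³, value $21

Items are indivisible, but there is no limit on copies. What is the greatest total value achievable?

$235

Best value-per-unit is option 2 at 45/6; filling with it alone gives 5×45 = 225.
Optimal mix: 1×option 1 + 5×option 2 → volume 33, value 235.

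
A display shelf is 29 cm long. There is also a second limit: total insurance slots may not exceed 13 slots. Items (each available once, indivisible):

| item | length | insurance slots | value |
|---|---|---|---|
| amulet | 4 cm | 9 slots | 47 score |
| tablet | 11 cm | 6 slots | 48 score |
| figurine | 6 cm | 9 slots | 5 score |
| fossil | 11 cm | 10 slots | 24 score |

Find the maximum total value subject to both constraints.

48 score

Feasible sets respecting both limits:
- tablet: length 11, insurance slots 6, value 48
- amulet: length 4, insurance slots 9, value 47
- fossil: length 11, insurance slots 10, value 24
- figurine: length 6, insurance slots 9, value 5
Best: 48 score.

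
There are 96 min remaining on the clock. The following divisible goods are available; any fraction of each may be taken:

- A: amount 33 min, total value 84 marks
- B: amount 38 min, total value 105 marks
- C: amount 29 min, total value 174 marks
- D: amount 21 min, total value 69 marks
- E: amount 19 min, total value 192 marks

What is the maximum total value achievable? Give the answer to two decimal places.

509.61

Take in order of value per unit:
- E (192/19 per unit): all 19 → value 192, running total 192.00
- C (174/29 per unit): all 29 → value 174, running total 366.00
- D (69/21 per unit): all 21 → value 69, running total 435.00
- B (105/38 per unit): 27 of 38 → value 27×105/38 = 74.6053, running total 509.61
Total 509.61.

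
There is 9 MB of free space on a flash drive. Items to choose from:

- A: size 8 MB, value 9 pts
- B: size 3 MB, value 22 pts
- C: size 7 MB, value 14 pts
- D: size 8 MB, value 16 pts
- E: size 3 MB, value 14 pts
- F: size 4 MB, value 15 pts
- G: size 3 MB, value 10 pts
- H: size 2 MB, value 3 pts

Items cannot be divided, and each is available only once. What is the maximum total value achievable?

46 pts

This is a 0/1 knapsack; check combinations near the capacity.
- B+E+G: size 3+3+3=9, value 22+14+10=46
- B+F+H: size 3+4+2=9, value 22+15+3=40
- B+E+H: size 3+3+2=8, value 22+14+3=39
- B+F: size 3+4=7, value 22+15=37
- B+E: size 3+3=6, value 22+14=36
Best: 46 pts.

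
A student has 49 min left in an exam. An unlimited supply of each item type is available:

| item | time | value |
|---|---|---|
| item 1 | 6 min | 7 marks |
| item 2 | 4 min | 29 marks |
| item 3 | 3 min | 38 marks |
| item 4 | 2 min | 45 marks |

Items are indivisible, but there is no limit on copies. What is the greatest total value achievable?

1080 marks

Best value-per-unit is item 4 at 45/2, and filling with it alone uses time 24×2=48. No mix of the others beats 24×45 = 1080.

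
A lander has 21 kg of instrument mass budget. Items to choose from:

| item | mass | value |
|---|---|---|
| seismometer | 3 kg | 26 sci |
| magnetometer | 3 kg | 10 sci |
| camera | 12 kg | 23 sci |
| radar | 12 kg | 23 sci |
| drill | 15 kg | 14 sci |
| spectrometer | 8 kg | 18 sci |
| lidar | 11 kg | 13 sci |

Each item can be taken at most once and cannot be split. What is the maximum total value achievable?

Check high-value combinations within 21 kg:
- seismometer+magnetometer+camera: mass 3+3+12=18, value 26+10+23=59
- seismometer+magnetometer+radar: mass 3+3+12=18, value 26+10+23=59
- seismometer+magnetometer+spectrometer: mass 3+3+8=14, value 26+10+18=54
- seismometer+magnetometer+drill: mass 3+3+15=21, value 26+10+14=50
- seismometer+camera: mass 3+12=15, value 26+23=49
Best: 59 sci.

59 sci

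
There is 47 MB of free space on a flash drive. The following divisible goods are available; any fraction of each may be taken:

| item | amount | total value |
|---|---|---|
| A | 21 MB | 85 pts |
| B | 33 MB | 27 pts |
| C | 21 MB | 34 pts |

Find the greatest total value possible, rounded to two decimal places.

123.09

Take in order of value per unit:
- A (85/21 per unit): all 21 → value 85, running total 85.00
- C (34/21 per unit): all 21 → value 34, running total 119.00
- B (27/33 per unit): 5 of 33 → value 5×27/33 = 4.0909, running total 123.09
Total 123.09.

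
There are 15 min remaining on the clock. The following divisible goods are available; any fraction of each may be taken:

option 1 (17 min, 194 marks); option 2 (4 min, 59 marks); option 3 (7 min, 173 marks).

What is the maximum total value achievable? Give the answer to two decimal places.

277.65

Take in order of value per unit:
- option 3 (173/7 per unit): all 7 → value 173, running total 173.00
- option 2 (59/4 per unit): all 4 → value 59, running total 232.00
- option 1 (194/17 per unit): 4 of 17 → value 4×194/17 = 45.6471, running total 277.65
Total 277.65.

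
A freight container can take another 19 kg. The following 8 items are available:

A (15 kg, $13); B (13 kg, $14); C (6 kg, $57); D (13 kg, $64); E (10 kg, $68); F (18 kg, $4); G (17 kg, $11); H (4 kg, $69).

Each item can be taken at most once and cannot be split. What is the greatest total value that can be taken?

$137

Check high-value combinations within 19 kg:
- E+H: weight 10+4=14, value 68+69=137
- D+H: weight 13+4=17, value 64+69=133
- C+H: weight 6+4=10, value 57+69=126
- C+E: weight 6+10=16, value 57+68=125
Best: $137.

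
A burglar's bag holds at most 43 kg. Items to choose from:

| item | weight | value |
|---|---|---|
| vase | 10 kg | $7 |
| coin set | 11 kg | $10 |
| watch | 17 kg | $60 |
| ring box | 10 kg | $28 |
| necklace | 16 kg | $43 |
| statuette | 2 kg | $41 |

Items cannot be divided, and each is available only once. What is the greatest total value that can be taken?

$144

This is a 0/1 knapsack; check combinations near the capacity.
- watch+necklace+statuette: weight 17+16+2=35, value 60+43+41=144
- coin set+watch+ring box+statuette: weight 11+17+10+2=40, value 10+60+28+41=139
- vase+watch+ring box+statuette: weight 10+17+10+2=39, value 7+60+28+41=136
- watch+ring box+necklace: weight 17+10+16=43, value 60+28+43=131
- watch+ring box+statuette: weight 17+10+2=29, value 60+28+41=129
Best: $144.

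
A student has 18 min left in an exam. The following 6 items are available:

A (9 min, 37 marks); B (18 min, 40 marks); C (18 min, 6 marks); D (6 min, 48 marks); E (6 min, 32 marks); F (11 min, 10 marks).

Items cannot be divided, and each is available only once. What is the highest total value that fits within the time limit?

Check high-value combinations within 18 min:
- A+D: time 9+6=15, value 37+48=85
- D+E: time 6+6=12, value 48+32=80
- A+E: time 9+6=15, value 37+32=69
- D+F: time 6+11=17, value 48+10=58
- D: time 6, value 48
Best: 85 marks.

85 marks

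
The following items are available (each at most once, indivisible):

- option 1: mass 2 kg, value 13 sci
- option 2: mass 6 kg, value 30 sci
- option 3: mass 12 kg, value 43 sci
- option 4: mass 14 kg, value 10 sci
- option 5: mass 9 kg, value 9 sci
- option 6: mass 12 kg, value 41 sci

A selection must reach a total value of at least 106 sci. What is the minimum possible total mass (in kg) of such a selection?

30

Subsets with value ≥ 106, sorted by total mass:
- option 2+option 3+option 6: mass 30, value 114
- option 1+option 2+option 3+option 6: mass 32, value 127
- option 1+option 3+option 5+option 6: mass 35, value 106
- option 2+option 3+option 5+option 6: mass 39, value 123
Minimum mass: 30 kg.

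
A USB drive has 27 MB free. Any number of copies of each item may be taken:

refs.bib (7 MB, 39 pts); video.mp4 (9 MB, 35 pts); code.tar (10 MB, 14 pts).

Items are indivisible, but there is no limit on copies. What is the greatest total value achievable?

117 pts

Best value-per-unit is refs.bib at 39/7, and filling with it alone uses size 3×7=21. No mix of the others beats 3×39 = 117.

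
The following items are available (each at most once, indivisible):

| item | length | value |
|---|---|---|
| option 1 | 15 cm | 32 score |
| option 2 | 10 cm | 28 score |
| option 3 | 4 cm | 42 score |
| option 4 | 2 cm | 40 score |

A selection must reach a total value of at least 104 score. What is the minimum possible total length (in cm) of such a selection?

Subsets with value ≥ 104, sorted by total length:
- option 2+option 3+option 4: length 16, value 110
- option 1+option 3+option 4: length 21, value 114
- option 1+option 2+option 3+option 4: length 31, value 142
Minimum length: 16 cm.

16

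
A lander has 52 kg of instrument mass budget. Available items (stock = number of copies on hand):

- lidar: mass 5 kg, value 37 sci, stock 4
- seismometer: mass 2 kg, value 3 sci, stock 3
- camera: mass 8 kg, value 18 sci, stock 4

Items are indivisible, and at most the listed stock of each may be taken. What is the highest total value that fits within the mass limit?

Top feasible selections:
- 4×lidar + 4×camera: mass 52, value 220
- 4×lidar + 3×seismometer + 3×camera: mass 50, value 211
Best: 220 sci.

220 sci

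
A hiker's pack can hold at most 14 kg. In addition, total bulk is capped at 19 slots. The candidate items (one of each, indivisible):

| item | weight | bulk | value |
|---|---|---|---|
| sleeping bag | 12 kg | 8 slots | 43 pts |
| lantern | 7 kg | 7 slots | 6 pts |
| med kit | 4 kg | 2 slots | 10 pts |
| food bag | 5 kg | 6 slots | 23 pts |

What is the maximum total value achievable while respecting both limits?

43 pts

Feasible sets respecting both limits:
- sleeping bag: weight 12, bulk 8, value 43
- med kit+food bag: weight 9, bulk 8, value 33
- lantern+food bag: weight 12, bulk 13, value 29
Best: 43 pts.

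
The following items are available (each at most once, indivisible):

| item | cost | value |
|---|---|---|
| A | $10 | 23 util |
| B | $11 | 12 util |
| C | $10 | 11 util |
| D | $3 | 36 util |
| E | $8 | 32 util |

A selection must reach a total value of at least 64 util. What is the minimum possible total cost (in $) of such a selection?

11

Subsets with value ≥ 64, sorted by total cost:
- D+E: cost 11, value 68
- A+D+E: cost 21, value 91
- C+D+E: cost 21, value 79
Minimum cost: 11 $.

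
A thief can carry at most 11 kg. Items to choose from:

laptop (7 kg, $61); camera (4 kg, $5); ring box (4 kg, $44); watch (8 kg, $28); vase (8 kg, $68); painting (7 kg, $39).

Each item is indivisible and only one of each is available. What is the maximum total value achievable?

Check high-value combinations within 11 kg:
- laptop+ring box: weight 7+4=11, value 61+44=105
- ring box+painting: weight 4+7=11, value 44+39=83
- vase: weight 8, value 68
- laptop+camera: weight 7+4=11, value 61+5=66
Best: $105.

$105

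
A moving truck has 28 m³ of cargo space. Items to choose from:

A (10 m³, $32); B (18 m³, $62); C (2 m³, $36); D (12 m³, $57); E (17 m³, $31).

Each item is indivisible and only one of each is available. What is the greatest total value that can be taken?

This is a 0/1 knapsack; check combinations near the capacity.
- A+C+D: volume 10+2+12=24, value 32+36+57=125
- B+C: volume 18+2=20, value 62+36=98
- A+B: volume 10+18=28, value 32+62=94
- C+D: volume 2+12=14, value 36+57=93
- A+D: volume 10+12=22, value 32+57=89
Best: $125.

$125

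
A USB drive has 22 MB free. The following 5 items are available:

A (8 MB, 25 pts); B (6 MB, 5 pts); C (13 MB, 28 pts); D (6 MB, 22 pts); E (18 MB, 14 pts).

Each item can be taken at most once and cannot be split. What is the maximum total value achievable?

Check high-value combinations within 22 MB:
- A+C: size 8+13=21, value 25+28=53
- A+B+D: size 8+6+6=20, value 25+5+22=52
- C+D: size 13+6=19, value 28+22=50
Best: 53 pts.

53 pts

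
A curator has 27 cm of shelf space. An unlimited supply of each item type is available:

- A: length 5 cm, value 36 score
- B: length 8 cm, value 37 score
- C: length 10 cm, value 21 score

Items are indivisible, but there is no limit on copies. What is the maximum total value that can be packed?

180 score

Best value-per-unit is A at 36/5, and filling with it alone uses length 5×5=25. No mix of the others beats 5×36 = 180.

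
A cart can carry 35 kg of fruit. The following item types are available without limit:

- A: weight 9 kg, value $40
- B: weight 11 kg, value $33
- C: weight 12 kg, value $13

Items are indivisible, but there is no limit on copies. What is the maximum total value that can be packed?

Best value-per-unit is A at 40/9, and filling with it alone uses weight 3×9=27. No mix of the others beats 3×40 = 120.

$120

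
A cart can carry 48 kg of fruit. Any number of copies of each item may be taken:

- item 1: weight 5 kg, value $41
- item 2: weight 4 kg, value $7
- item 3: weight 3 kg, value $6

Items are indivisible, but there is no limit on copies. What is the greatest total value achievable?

Best value-per-unit is item 1 at 41/5; filling with it alone gives 9×41 = 369.
Optimal mix: 9×item 1 + 1×item 3 → weight 48, value 375.

$375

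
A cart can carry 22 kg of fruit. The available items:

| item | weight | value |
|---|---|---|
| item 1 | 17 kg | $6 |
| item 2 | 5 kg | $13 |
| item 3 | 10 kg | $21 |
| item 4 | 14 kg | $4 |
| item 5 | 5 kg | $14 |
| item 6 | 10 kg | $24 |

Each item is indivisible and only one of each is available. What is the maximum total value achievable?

$51

Check high-value combinations within 22 kg:
- item 2+item 5+item 6: weight 5+5+10=20, value 13+14+24=51
- item 2+item 3+item 5: weight 5+10+5=20, value 13+21+14=48
- item 3+item 6: weight 10+10=20, value 21+24=45
- item 5+item 6: weight 5+10=15, value 14+24=38
- item 2+item 6: weight 5+10=15, value 13+24=37
Best: $51.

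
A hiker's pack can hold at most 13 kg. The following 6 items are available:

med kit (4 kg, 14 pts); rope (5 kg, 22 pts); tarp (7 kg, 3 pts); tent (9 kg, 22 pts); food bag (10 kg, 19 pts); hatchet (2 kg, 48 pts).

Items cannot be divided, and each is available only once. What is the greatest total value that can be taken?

84 pts

Check high-value combinations within 13 kg:
- med kit+rope+hatchet: weight 4+5+2=11, value 14+22+48=84
- rope+hatchet: weight 5+2=7, value 22+48=70
- tent+hatchet: weight 9+2=11, value 22+48=70
Best: 84 pts.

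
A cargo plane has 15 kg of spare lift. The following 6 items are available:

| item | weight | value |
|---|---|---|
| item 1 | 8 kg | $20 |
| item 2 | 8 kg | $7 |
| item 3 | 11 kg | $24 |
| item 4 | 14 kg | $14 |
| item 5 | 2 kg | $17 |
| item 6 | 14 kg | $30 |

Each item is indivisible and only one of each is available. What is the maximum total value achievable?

$41

Check high-value combinations within 15 kg:
- item 3+item 5: weight 11+2=13, value 24+17=41
- item 1+item 5: weight 8+2=10, value 20+17=37
- item 6: weight 14, value 30
- item 2+item 5: weight 8+2=10, value 7+17=24
Best: $41.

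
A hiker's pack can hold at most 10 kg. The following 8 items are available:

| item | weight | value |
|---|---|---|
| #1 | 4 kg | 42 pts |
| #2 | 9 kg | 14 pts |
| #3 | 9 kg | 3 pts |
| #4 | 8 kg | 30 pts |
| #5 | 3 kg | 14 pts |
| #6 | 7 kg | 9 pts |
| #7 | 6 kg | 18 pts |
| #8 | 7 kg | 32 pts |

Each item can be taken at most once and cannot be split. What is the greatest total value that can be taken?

Check high-value combinations within 10 kg:
- #1+#7: weight 4+6=10, value 42+18=60
- #1+#5: weight 4+3=7, value 42+14=56
- #5+#8: weight 3+7=10, value 14+32=46
- #1: weight 4, value 42
- #8: weight 7, value 32
Best: 60 pts.

60 pts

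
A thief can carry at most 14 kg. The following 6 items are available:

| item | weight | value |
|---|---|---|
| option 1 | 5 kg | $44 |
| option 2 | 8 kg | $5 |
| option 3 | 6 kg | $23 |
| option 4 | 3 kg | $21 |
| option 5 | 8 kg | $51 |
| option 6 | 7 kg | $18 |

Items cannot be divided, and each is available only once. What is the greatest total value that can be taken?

Check high-value combinations within 14 kg:
- option 1+option 5: weight 5+8=13, value 44+51=95
- option 1+option 3+option 4: weight 5+6+3=14, value 44+23+21=88
- option 3+option 5: weight 6+8=14, value 23+51=74
- option 4+option 5: weight 3+8=11, value 21+51=72
- option 1+option 3: weight 5+6=11, value 44+23=67
Best: $95.

$95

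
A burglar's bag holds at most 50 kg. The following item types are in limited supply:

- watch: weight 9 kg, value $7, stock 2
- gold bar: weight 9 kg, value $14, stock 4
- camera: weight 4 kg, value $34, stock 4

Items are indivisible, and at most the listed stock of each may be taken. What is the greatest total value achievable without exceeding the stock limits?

Top feasible selections:
- 3×gold bar + 4×camera: weight 43, value 178
- 1×watch + 2×gold bar + 4×camera: weight 43, value 171
Best: $178.

$178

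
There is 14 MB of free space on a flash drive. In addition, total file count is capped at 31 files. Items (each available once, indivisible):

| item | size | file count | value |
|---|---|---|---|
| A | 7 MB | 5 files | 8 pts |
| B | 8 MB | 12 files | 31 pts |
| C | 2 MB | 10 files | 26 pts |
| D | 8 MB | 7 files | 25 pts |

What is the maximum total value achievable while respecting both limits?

57 pts

Feasible sets respecting both limits:
- B+C: size 10, file count 22, value 57
- C+D: size 10, file count 17, value 51
- A+C: size 9, file count 15, value 34
Best: 57 pts.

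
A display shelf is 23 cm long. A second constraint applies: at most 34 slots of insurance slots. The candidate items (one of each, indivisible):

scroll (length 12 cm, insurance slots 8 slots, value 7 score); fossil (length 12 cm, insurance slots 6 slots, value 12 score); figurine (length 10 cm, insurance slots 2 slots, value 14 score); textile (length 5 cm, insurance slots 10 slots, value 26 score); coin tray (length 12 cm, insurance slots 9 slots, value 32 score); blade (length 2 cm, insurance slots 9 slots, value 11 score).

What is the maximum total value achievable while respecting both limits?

69 score

Feasible sets respecting both limits:
- textile+coin tray+blade: length 19, insurance slots 28, value 69
- textile+coin tray: length 17, insurance slots 19, value 58
- figurine+textile+blade: length 17, insurance slots 21, value 51
- fossil+textile+blade: length 19, insurance slots 25, value 49
Best: 69 score.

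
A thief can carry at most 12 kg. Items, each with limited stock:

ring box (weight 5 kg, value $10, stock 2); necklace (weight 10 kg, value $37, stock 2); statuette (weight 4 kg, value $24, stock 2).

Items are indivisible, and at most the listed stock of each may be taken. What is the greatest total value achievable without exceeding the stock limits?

$48

Top feasible selections:
- 2×statuette: weight 8, value 48
- 1×necklace: weight 10, value 37
Best: $48.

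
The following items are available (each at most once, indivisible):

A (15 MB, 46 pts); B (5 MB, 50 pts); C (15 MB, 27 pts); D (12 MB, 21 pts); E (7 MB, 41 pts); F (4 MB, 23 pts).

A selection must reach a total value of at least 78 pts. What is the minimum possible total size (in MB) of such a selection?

12

Subsets with value ≥ 78, sorted by total size:
- B+E: size 12, value 91
- B+E+F: size 16, value 114
- A+B: size 20, value 96
- B+D+F: size 21, value 94
Minimum size: 12 MB.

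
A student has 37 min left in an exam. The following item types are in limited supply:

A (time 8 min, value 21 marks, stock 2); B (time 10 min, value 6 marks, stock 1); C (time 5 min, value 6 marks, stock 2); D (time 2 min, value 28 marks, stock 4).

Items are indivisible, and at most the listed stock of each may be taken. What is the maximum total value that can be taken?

Top feasible selections:
- 2×A + 2×C + 4×D: time 34, value 166
- 2×A + 1×C + 4×D: time 29, value 160
- 2×A + 1×B + 4×D: time 34, value 160
Best: 166 marks.

166 marks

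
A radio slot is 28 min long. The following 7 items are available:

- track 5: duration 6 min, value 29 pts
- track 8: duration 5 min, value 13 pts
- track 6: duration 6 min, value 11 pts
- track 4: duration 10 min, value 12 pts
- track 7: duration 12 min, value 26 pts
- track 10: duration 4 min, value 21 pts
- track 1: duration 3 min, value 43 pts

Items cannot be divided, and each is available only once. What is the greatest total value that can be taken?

119 pts

This is a 0/1 knapsack; check combinations near the capacity.
- track 5+track 7+track 10+track 1: duration 6+12+4+3=25, value 29+26+21+43=119
- track 5+track 8+track 4+track 10+track 1: duration 6+5+10+4+3=28, value 29+13+12+21+43=118
- track 5+track 8+track 6+track 10+track 1: duration 6+5+6+4+3=24, value 29+13+11+21+43=117
- track 5+track 8+track 7+track 1: duration 6+5+12+3=26, value 29+13+26+43=111
- track 5+track 6+track 7+track 1: duration 6+6+12+3=27, value 29+11+26+43=109
Best: 119 pts.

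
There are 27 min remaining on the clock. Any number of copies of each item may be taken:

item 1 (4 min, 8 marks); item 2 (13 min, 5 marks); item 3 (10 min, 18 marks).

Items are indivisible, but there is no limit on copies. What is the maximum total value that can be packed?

50 marks

Best value-per-unit is item 1 at 8/4; filling with it alone gives 6×8 = 48.
Optimal mix: 4×item 1 + 1×item 3 → time 26, value 50.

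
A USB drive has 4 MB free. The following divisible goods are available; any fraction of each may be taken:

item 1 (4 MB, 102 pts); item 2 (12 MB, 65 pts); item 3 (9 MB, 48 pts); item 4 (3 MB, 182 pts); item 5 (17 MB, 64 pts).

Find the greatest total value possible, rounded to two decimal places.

207.50

Take in order of value per unit:
- item 4 (182/3 per unit): all 3 → value 182, running total 182.00
- item 1 (102/4 per unit): 1 of 4 → value 1×102/4 = 25.5000, running total 207.50
Total 207.50.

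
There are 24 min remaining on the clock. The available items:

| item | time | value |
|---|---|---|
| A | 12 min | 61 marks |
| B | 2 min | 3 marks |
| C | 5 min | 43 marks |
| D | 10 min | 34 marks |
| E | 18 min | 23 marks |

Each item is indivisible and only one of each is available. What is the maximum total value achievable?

Check high-value combinations within 24 min:
- A+B+C: time 12+2+5=19, value 61+3+43=107
- A+C: time 12+5=17, value 61+43=104
- A+B+D: time 12+2+10=24, value 61+3+34=98
- A+D: time 12+10=22, value 61+34=95
Best: 107 marks.

107 marks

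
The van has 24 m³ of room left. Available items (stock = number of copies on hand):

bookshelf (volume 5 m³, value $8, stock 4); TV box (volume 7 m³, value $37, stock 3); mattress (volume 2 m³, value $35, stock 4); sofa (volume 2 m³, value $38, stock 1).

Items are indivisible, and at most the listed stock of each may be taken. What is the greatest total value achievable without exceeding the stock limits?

$252

Best selections within volume 24 and stock limits:
- 2×TV box + 4×mattress + 1×sofa: volume 24, value 252
- 1×bookshelf + 1×TV box + 4×mattress + 1×sofa: volume 22, value 223
- 2×TV box + 3×mattress + 1×sofa: volume 22, value 217
- 1×TV box + 4×mattress + 1×sofa: volume 17, value 215
Best: $252.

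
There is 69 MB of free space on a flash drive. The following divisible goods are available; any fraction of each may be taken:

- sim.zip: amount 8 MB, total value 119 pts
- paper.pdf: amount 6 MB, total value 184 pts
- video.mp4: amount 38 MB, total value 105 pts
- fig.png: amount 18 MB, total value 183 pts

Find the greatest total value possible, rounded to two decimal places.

Take in order of value per unit:
- paper.pdf (184/6 per unit): all 6 → value 184, running total 184.00
- sim.zip (119/8 per unit): all 8 → value 119, running total 303.00
- fig.png (183/18 per unit): all 18 → value 183, running total 486.00
- video.mp4 (105/38 per unit): 37 of 38 → value 37×105/38 = 102.2368, running total 588.24
Total 588.24.

588.24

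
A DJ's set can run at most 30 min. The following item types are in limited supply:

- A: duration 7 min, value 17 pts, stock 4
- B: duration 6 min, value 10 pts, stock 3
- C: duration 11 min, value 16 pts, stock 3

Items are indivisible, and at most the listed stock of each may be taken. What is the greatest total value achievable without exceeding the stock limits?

Best selections within duration 30 and stock limits:
- 4×A: duration 28, value 68
- 3×A + 1×B: duration 27, value 61
Best: 68 pts.

68 pts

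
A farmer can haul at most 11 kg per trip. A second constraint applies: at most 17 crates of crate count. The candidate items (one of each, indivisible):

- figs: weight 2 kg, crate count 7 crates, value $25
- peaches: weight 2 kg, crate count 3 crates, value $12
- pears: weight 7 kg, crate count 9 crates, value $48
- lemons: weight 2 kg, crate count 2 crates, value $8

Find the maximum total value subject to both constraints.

Feasible sets respecting both limits:
- figs+pears: weight 9, crate count 16, value 73
- peaches+pears+lemons: weight 11, crate count 14, value 68
- peaches+pears: weight 9, crate count 12, value 60
- pears+lemons: weight 9, crate count 11, value 56
Best: $73.

$73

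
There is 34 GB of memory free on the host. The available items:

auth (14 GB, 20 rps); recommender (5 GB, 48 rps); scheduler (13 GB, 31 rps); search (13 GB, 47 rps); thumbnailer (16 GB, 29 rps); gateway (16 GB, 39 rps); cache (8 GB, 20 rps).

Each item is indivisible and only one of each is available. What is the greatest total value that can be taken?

134 rps

Check high-value combinations within 34 GB:
- recommender+search+gateway: memory 5+13+16=34, value 48+47+39=134
- recommender+scheduler+search: memory 5+13+13=31, value 48+31+47=126
- recommender+search+thumbnailer: memory 5+13+16=34, value 48+47+29=124
- recommender+scheduler+gateway: memory 5+13+16=34, value 48+31+39=118
- recommender+search+cache: memory 5+13+8=26, value 48+47+20=115
Best: 134 rps.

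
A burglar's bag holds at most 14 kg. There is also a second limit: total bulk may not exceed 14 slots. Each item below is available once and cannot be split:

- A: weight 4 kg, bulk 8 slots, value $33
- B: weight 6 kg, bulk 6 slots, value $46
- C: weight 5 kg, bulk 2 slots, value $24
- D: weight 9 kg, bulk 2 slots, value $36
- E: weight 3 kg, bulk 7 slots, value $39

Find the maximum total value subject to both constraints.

$85

Feasible sets respecting both limits:
- B+E: weight 9, bulk 13, value 85
- A+B: weight 10, bulk 14, value 79
- D+E: weight 12, bulk 9, value 75
Best: $85.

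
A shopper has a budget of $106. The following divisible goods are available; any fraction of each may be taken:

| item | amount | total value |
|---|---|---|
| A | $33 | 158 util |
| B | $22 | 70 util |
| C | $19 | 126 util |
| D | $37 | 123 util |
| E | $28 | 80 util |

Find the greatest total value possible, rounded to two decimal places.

Take in order of value per unit:
- C (126/19 per unit): all 19 → value 126, running total 126.00
- A (158/33 per unit): all 33 → value 158, running total 284.00
- D (123/37 per unit): all 37 → value 123, running total 407.00
- B (70/22 per unit): 17 of 22 → value 17×70/22 = 54.0909, running total 461.09
Total 461.09.

461.09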